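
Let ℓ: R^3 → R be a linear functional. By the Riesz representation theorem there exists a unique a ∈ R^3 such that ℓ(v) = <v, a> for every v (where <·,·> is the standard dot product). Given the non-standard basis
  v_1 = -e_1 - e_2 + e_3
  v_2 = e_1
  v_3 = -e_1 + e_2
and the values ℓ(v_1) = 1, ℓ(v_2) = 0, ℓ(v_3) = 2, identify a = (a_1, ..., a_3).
a = (0, 2, 3)

Write a = (a_1, ..., a_3) in the standard basis. For each basis vector v_i, ℓ(v_i) = <v_i, a> is a linear equation in the a_j's. Collect the n equations into a matrix system V a = ℓ, where row i of V is v_i (expressed in the standard basis). Since V is invertible (lower-triangular with 1s on the diagonal, up to permutation), solve by back-substitution:
  V =
[[-1, -1, 1],
 [1, 0, 0],
 [-1, 1, 0]]
  V a = (1, 0, 2)
Solving gives a = (0, 2, 3).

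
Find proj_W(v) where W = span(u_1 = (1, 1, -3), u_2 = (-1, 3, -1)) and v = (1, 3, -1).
proj_W(v) = (-1/3, 7/3, -5/3)

Set up U = [u_1 | ... | u_2] ∈ R^(3×2). The projector onto W = col(U) is P = U (U^T U)^(-1) U^T.
Compute U^T U =
  [11, 5]
  [5, 11],
and U^T v = (7, 9).
Solve U^T U · c = U^T v for the coefficients: c = (1/3, 2/3). The projection is proj_W(v) = U c.
Check: (v - proj_W(v)) · u_1 = 0  (should be 0).
Check: (v - proj_W(v)) · u_2 = 0  (should be 0).
Result: proj_W(v) = (-1/3, 7/3, -5/3).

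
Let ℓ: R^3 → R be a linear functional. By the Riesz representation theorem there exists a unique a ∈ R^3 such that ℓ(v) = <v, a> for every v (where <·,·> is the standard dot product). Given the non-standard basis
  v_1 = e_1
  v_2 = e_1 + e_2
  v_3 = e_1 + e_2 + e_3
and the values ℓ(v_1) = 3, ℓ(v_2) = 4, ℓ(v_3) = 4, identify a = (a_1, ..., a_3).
a = (3, 1, 0)

Write a = (a_1, ..., a_3) in the standard basis. For each basis vector v_i, ℓ(v_i) = <v_i, a> is a linear equation in the a_j's. Collect the n equations into a matrix system V a = ℓ, where row i of V is v_i (expressed in the standard basis). Since V is invertible (lower-triangular with 1s on the diagonal, up to permutation), solve by back-substitution:
  V =
[[1, 0, 0],
 [1, 1, 0],
 [1, 1, 1]]
  V a = (3, 4, 4)
Solving gives a = (3, 1, 0).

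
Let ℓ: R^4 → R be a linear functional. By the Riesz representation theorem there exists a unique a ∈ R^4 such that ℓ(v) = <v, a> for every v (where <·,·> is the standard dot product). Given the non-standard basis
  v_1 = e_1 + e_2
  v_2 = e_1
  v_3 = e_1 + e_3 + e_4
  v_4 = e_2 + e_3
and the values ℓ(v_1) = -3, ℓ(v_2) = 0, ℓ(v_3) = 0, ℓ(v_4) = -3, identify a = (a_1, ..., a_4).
a = (0, -3, 0, 0)

Write a = (a_1, ..., a_4) in the standard basis. For each basis vector v_i, ℓ(v_i) = <v_i, a> is a linear equation in the a_j's. Collect the n equations into a matrix system V a = ℓ, where row i of V is v_i (expressed in the standard basis). Since V is invertible (lower-triangular with 1s on the diagonal, up to permutation), solve by back-substitution:
  V =
[[1, 1, 0, 0],
 [1, 0, 0, 0],
 [1, 0, 1, 1],
 [0, 1, 1, 0]]
  V a = (-3, 0, 0, -3)
Solving gives a = (0, -3, 0, 0).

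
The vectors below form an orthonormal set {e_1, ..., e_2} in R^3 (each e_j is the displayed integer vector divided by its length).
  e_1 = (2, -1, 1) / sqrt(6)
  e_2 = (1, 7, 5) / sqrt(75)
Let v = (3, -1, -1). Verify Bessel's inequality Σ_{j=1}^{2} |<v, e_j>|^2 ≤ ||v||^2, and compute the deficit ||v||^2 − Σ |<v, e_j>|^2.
Σ |<v, e_j>|^2 = 177/25; ||v||^2 = 11; deficit = 98/25

Write each e_j = u_j / sqrt(<u_j, u_j>) where u_j is the displayed integer vector. Then <v, e_j> = <v, u_j> / sqrt(<u_j, u_j>), so |<v, e_j>|^2 = <v, u_j>^2 / <u_j, u_j>.
Coefficients: <v, e_1> = 6/sqrt(6), <v, e_2> = -9/sqrt(75).
Square and sum: Σ |<v, e_j>|^2 = 177/25.
Compute ||v||^2 = v·v = 11.
Deficit = 11 − 177/25 = 98/25 ≥ 0, confirming Bessel's inequality. (The deficit equals ||v − Σ <v,e_j> e_j||^2, the squared distance from v to span{e_j}.)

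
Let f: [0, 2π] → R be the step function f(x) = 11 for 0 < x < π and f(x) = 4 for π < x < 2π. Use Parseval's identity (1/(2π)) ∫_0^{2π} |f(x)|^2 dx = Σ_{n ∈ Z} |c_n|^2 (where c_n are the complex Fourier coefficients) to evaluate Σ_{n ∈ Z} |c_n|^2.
Σ |c_n|^2 = 137/2

Parseval equates the L^2 energy of f (normalised by 1/(2π)) with the ℓ^2 sum of its Fourier coefficients: (1/(2π)) ∫_0^{2π} |f|^2 = Σ |c_n|^2.
Compute the left side: (1/(2π)) [∫_0^π 11^2 dx + ∫_π^{2π} 4^2 dx] = (1/(2π)) · (121π + 16π) = (121 + 16)/2 = 137/2.
So Σ_{n ∈ Z} |c_n|^2 = 137/2.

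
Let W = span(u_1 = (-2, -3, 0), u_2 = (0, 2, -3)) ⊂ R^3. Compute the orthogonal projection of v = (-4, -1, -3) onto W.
proj_W(v) = (-370/133, -241/133, -471/133)

Set up U = [u_1 | ... | u_2] ∈ R^(3×2). The projector onto W = col(U) is P = U (U^T U)^(-1) U^T.
Compute U^T U =
  [13, -6]
  [-6, 13],
and U^T v = (11, 7).
Solve U^T U · c = U^T v for the coefficients: c = (185/133, 157/133). The projection is proj_W(v) = U c.
Check: (v - proj_W(v)) · u_1 = 0  (should be 0).
Check: (v - proj_W(v)) · u_2 = 0  (should be 0).
Result: proj_W(v) = (-370/133, -241/133, -471/133).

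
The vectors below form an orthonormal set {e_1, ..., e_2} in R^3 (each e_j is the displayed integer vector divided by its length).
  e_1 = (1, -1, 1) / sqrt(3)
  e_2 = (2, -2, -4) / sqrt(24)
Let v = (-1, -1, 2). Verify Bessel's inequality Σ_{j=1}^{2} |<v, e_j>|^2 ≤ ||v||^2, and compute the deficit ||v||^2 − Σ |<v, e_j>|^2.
Σ |<v, e_j>|^2 = 4; ||v||^2 = 6; deficit = 2

Write each e_j = u_j / sqrt(<u_j, u_j>) where u_j is the displayed integer vector. Then <v, e_j> = <v, u_j> / sqrt(<u_j, u_j>), so |<v, e_j>|^2 = <v, u_j>^2 / <u_j, u_j>.
Coefficients: <v, e_1> = 2/sqrt(3), <v, e_2> = -8/sqrt(24).
Square and sum: Σ |<v, e_j>|^2 = 4.
Compute ||v||^2 = v·v = 6.
Deficit = 6 − 4 = 2 ≥ 0, confirming Bessel's inequality. (The deficit equals ||v − Σ <v,e_j> e_j||^2, the squared distance from v to span{e_j}.)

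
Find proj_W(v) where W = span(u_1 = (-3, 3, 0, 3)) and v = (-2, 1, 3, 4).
proj_W(v) = (-7/3, 7/3, 0, 7/3)

Set up U = [u_1 | ... | u_1] ∈ R^(4×1). The projector onto W = col(U) is P = U (U^T U)^(-1) U^T.
Compute U^T U =
  [27],
and U^T v = (21).
Solve U^T U · c = U^T v for the coefficients: c = (7/9). The projection is proj_W(v) = U c.
Check: (v - proj_W(v)) · u_1 = 0  (should be 0).
Result: proj_W(v) = (-7/3, 7/3, 0, 7/3).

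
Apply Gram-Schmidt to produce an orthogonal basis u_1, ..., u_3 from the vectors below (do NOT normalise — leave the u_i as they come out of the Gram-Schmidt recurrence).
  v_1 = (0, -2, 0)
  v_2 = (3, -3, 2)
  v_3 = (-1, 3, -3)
Orthogonal basis:
  u_1 = (0, -2, 0)
  u_2 = (3, 0, 2)
  u_3 = (14/13, 0, -21/13)

Apply the Gram-Schmidt recurrence
  u_1 = v_1
  u_i = v_i − Σ_{j<i} ((v_i · u_j) / (u_j · u_j)) · u_j.

Step by step this gives:
  u_1 = (0, -2, 0)
  u_2 = (3, 0, 2)
  u_3 = (14/13, 0, -21/13)

Orthogonality check:
  u_2 · u_1 = 0 (should be 0)
  u_3 · u_1 = 0 (should be 0)
  u_3 · u_2 = 0 (should be 0)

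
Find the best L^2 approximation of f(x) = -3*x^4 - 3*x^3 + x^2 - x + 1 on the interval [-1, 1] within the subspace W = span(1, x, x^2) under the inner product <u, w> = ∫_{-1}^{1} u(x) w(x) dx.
g(x) = -11*x^2/7 - 14*x/5 + 44/35

The best approximation g ∈ W is the orthogonal projection of f onto W. Writing g = a_0 + a_1 x + a_2 x^2, the coefficients solve the normal equations G · a = b where
  G_{ij} = <φ_i, φ_j> and b_i = <f, φ_i>, with φ_0 = 1, φ_1 = x, φ_2 = x^2.
G =
  [2, 0, 2/3]
  [0, 2/3, 0]
  [2/3, 0, 2/5],
b = (22/15, -28/15, 22/105).
Solving gives a_0 = 44/35, a_1 = -14/5, a_2 = -11/7, so
  g(x) = -11*x^2/7 - 14*x/5 + 44/35.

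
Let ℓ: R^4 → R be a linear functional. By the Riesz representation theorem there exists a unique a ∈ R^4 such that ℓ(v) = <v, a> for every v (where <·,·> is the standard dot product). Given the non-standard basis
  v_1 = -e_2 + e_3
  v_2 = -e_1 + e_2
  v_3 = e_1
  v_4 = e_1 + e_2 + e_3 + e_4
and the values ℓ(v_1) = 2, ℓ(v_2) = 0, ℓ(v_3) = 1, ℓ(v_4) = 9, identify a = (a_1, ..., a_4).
a = (1, 1, 3, 4)

Write a = (a_1, ..., a_4) in the standard basis. For each basis vector v_i, ℓ(v_i) = <v_i, a> is a linear equation in the a_j's. Collect the n equations into a matrix system V a = ℓ, where row i of V is v_i (expressed in the standard basis). Since V is invertible (lower-triangular with 1s on the diagonal, up to permutation), solve by back-substitution:
  V =
[[0, -1, 1, 0],
 [-1, 1, 0, 0],
 [1, 0, 0, 0],
 [1, 1, 1, 1]]
  V a = (2, 0, 1, 9)
Solving gives a = (1, 1, 3, 4).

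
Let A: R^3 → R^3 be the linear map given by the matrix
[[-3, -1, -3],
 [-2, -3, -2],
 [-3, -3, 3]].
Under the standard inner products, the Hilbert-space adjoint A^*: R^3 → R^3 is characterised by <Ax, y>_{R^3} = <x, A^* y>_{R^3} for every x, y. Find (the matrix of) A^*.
A^* = A^T =
[[-3, -2, -3],
 [-1, -3, -3],
 [-3, -2, 3]]

For real matrices with standard dot products, the defining identity <Ax, y> = <x, A^* y> gives (Ax)^T y = x^T (A^*) y, i.e. x^T A^T y = x^T (A^*) y. Since this holds for all x, y, we must have A^* = A^T. Therefore
A^* =
[[-3, -2, -3],
 [-1, -3, -3],
 [-3, -2, 3]].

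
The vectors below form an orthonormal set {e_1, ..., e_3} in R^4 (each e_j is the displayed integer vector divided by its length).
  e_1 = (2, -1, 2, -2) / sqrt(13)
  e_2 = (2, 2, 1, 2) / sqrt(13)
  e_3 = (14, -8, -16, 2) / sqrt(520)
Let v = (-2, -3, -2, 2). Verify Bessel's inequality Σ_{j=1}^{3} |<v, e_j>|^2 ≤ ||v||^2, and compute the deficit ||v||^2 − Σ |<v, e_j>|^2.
Σ |<v, e_j>|^2 = 853/65; ||v||^2 = 21; deficit = 512/65

Write each e_j = u_j / sqrt(<u_j, u_j>) where u_j is the displayed integer vector. Then <v, e_j> = <v, u_j> / sqrt(<u_j, u_j>), so |<v, e_j>|^2 = <v, u_j>^2 / <u_j, u_j>.
Coefficients: <v, e_1> = -9/sqrt(13), <v, e_2> = -8/sqrt(13), <v, e_3> = 32/sqrt(520).
Square and sum: Σ |<v, e_j>|^2 = 853/65.
Compute ||v||^2 = v·v = 21.
Deficit = 21 − 853/65 = 512/65 ≥ 0, confirming Bessel's inequality. (The deficit equals ||v − Σ <v,e_j> e_j||^2, the squared distance from v to span{e_j}.)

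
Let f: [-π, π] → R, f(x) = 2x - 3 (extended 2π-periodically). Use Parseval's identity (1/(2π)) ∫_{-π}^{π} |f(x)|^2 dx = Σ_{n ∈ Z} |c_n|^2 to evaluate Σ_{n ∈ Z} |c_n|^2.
Σ |c_n|^2 = 4π^2/3 + 9

Expand and integrate term by term over [-π, π]:
  ∫ (2x)^2 dx = 4·(2π^3/3); ∫ 2·2·(-3)·x dx = 0 (odd integrand); ∫ (-3)^2 dx = 9·2π.
So (1/(2π)) ∫_{-π}^{π} (2x - 3)^2 dx = 4π^2/3 + 9 = 4π^2/3 + 9.
Parseval ⇒ Σ |c_n|^2 = 4π^2/3 + 9.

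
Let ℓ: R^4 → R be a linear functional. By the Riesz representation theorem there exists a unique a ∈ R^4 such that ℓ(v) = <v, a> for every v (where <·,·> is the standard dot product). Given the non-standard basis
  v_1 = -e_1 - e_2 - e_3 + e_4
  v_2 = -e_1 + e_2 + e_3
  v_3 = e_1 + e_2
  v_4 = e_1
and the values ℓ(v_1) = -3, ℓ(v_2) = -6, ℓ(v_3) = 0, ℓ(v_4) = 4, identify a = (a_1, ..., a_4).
a = (4, -4, 2, -1)

Write a = (a_1, ..., a_4) in the standard basis. For each basis vector v_i, ℓ(v_i) = <v_i, a> is a linear equation in the a_j's. Collect the n equations into a matrix system V a = ℓ, where row i of V is v_i (expressed in the standard basis). Since V is invertible (lower-triangular with 1s on the diagonal, up to permutation), solve by back-substitution:
  V =
[[-1, -1, -1, 1],
 [-1, 1, 1, 0],
 [1, 1, 0, 0],
 [1, 0, 0, 0]]
  V a = (-3, -6, 0, 4)
Solving gives a = (4, -4, 2, -1).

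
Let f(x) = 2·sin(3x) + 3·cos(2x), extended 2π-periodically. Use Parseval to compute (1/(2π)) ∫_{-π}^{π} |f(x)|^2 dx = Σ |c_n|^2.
Σ |c_n|^2 = 13/2

Expand |f|^2 and use orthogonality of {sin(nx), cos(mx)} on [-π, π]:
  ∫_{-π}^{π} sin(nx)^2 dx = π, ∫ cos(mx)^2 dx = π, and cross terms integrate to 0.
So ∫_{-π}^{π} f(x)^2 dx = 2^2 · π + 3^2 · π = (4 + 9)π.
Divide by 2π: (4 + 9)/2 = 13/2.
By Parseval, this equals Σ |c_n|^2.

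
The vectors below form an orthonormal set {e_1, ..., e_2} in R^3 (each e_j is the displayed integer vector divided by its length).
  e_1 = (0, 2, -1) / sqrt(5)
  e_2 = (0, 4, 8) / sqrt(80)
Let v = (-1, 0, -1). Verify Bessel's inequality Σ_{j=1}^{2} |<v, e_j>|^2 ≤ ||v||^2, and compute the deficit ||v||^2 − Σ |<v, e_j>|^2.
Σ |<v, e_j>|^2 = 1; ||v||^2 = 2; deficit = 1

Write each e_j = u_j / sqrt(<u_j, u_j>) where u_j is the displayed integer vector. Then <v, e_j> = <v, u_j> / sqrt(<u_j, u_j>), so |<v, e_j>|^2 = <v, u_j>^2 / <u_j, u_j>.
Coefficients: <v, e_1> = 1/sqrt(5), <v, e_2> = -8/sqrt(80).
Square and sum: Σ |<v, e_j>|^2 = 1.
Compute ||v||^2 = v·v = 2.
Deficit = 2 − 1 = 1 ≥ 0, confirming Bessel's inequality. (The deficit equals ||v − Σ <v,e_j> e_j||^2, the squared distance from v to span{e_j}.)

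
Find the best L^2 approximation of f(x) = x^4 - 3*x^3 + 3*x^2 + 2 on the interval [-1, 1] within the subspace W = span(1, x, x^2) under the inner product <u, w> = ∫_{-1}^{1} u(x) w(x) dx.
g(x) = 27*x^2/7 - 9*x/5 + 67/35

The best approximation g ∈ W is the orthogonal projection of f onto W. Writing g = a_0 + a_1 x + a_2 x^2, the coefficients solve the normal equations G · a = b where
  G_{ij} = <φ_i, φ_j> and b_i = <f, φ_i>, with φ_0 = 1, φ_1 = x, φ_2 = x^2.
G =
  [2, 0, 2/3]
  [0, 2/3, 0]
  [2/3, 0, 2/5],
b = (32/5, -6/5, 296/105).
Solving gives a_0 = 67/35, a_1 = -9/5, a_2 = 27/7, so
  g(x) = 27*x^2/7 - 9*x/5 + 67/35.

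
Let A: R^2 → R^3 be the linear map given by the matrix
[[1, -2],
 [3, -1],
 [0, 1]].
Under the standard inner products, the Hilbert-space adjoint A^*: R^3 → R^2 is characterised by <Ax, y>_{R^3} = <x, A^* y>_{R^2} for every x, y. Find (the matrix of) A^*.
A^* = A^T =
[[1, 3, 0],
 [-2, -1, 1]]

For real matrices with standard dot products, the defining identity <Ax, y> = <x, A^* y> gives (Ax)^T y = x^T (A^*) y, i.e. x^T A^T y = x^T (A^*) y. Since this holds for all x, y, we must have A^* = A^T. Therefore
A^* =
[[1, 3, 0],
 [-2, -1, 1]].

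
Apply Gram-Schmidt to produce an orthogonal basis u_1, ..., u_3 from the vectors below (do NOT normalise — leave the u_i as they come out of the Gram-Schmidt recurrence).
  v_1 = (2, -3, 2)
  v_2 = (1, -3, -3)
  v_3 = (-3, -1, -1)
Orthogonal basis:
  u_1 = (2, -3, 2)
  u_2 = (7/17, -36/17, -61/17)
  u_3 = (-375/149, -200/149, 75/149)

Apply the Gram-Schmidt recurrence
  u_1 = v_1
  u_i = v_i − Σ_{j<i} ((v_i · u_j) / (u_j · u_j)) · u_j.

Step by step this gives:
  u_1 = (2, -3, 2)
  u_2 = (7/17, -36/17, -61/17)
  u_3 = (-375/149, -200/149, 75/149)

Orthogonality check:
  u_2 · u_1 = 0 (should be 0)
  u_3 · u_1 = 0 (should be 0)
  u_3 · u_2 = 0 (should be 0)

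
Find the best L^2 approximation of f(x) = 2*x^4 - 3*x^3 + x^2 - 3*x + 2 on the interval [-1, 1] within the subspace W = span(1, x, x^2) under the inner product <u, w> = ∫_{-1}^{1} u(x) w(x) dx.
g(x) = 19*x^2/7 - 24*x/5 + 64/35

The best approximation g ∈ W is the orthogonal projection of f onto W. Writing g = a_0 + a_1 x + a_2 x^2, the coefficients solve the normal equations G · a = b where
  G_{ij} = <φ_i, φ_j> and b_i = <f, φ_i>, with φ_0 = 1, φ_1 = x, φ_2 = x^2.
G =
  [2, 0, 2/3]
  [0, 2/3, 0]
  [2/3, 0, 2/5],
b = (82/15, -16/5, 242/105).
Solving gives a_0 = 64/35, a_1 = -24/5, a_2 = 19/7, so
  g(x) = 19*x^2/7 - 24*x/5 + 64/35.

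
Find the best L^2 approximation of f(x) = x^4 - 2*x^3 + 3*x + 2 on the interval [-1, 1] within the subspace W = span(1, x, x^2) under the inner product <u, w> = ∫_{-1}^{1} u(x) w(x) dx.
g(x) = 6*x^2/7 + 9*x/5 + 67/35

The best approximation g ∈ W is the orthogonal projection of f onto W. Writing g = a_0 + a_1 x + a_2 x^2, the coefficients solve the normal equations G · a = b where
  G_{ij} = <φ_i, φ_j> and b_i = <f, φ_i>, with φ_0 = 1, φ_1 = x, φ_2 = x^2.
G =
  [2, 0, 2/3]
  [0, 2/3, 0]
  [2/3, 0, 2/5],
b = (22/5, 6/5, 34/21).
Solving gives a_0 = 67/35, a_1 = 9/5, a_2 = 6/7, so
  g(x) = 6*x^2/7 + 9*x/5 + 67/35.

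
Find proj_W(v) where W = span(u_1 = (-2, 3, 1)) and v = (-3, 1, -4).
proj_W(v) = (-5/7, 15/14, 5/14)

Set up U = [u_1 | ... | u_1] ∈ R^(3×1). The projector onto W = col(U) is P = U (U^T U)^(-1) U^T.
Compute U^T U =
  [14],
and U^T v = (5).
Solve U^T U · c = U^T v for the coefficients: c = (5/14). The projection is proj_W(v) = U c.
Check: (v - proj_W(v)) · u_1 = 0  (should be 0).
Result: proj_W(v) = (-5/7, 15/14, 5/14).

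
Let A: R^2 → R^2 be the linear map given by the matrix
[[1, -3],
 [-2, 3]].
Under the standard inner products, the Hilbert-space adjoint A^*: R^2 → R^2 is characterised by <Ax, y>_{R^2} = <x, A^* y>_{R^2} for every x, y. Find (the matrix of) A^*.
A^* = A^T =
[[1, -2],
 [-3, 3]]

For real matrices with standard dot products, the defining identity <Ax, y> = <x, A^* y> gives (Ax)^T y = x^T (A^*) y, i.e. x^T A^T y = x^T (A^*) y. Since this holds for all x, y, we must have A^* = A^T. Therefore
A^* =
[[1, -2],
 [-3, 3]].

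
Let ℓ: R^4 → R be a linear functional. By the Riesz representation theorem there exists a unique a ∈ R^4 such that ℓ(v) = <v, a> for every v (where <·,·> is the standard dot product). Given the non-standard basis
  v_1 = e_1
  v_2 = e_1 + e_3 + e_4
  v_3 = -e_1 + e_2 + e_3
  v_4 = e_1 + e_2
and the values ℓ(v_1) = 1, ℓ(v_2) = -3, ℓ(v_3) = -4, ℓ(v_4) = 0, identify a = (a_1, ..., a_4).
a = (1, -1, -2, -2)

Write a = (a_1, ..., a_4) in the standard basis. For each basis vector v_i, ℓ(v_i) = <v_i, a> is a linear equation in the a_j's. Collect the n equations into a matrix system V a = ℓ, where row i of V is v_i (expressed in the standard basis). Since V is invertible (lower-triangular with 1s on the diagonal, up to permutation), solve by back-substitution:
  V =
[[1, 0, 0, 0],
 [1, 0, 1, 1],
 [-1, 1, 1, 0],
 [1, 1, 0, 0]]
  V a = (1, -3, -4, 0)
Solving gives a = (1, -1, -2, -2).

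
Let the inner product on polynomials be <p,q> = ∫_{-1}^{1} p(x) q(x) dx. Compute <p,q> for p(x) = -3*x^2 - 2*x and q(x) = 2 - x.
<p,q> = -8/3

Expand the product: p(x)·q(x) = 3*x^3 - 4*x^2 - 4*x.
∫_{-1}^{1} of each monomial x^k gives [2/(k+1) if k even, 0 if k odd]. Integrating term-by-term (or equivalently evaluating the antiderivative F(x) = 3*x^4/4 - 4*x^3/3 - 2*x^2 at the endpoints):
  F(1) − F(−1) = -31/12 − (1/12) = -8/3.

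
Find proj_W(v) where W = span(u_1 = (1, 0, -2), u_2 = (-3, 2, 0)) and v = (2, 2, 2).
proj_W(v) = (2/7, -4/7, 8/7)

Set up U = [u_1 | ... | u_2] ∈ R^(3×2). The projector onto W = col(U) is P = U (U^T U)^(-1) U^T.
Compute U^T U =
  [5, -3]
  [-3, 13],
and U^T v = (-2, -2).
Solve U^T U · c = U^T v for the coefficients: c = (-4/7, -2/7). The projection is proj_W(v) = U c.
Check: (v - proj_W(v)) · u_1 = 0  (should be 0).
Check: (v - proj_W(v)) · u_2 = 0  (should be 0).
Result: proj_W(v) = (2/7, -4/7, 8/7).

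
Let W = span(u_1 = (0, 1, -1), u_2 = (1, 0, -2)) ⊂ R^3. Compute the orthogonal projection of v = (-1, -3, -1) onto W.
proj_W(v) = (1, -2, 0)

Set up U = [u_1 | ... | u_2] ∈ R^(3×2). The projector onto W = col(U) is P = U (U^T U)^(-1) U^T.
Compute U^T U =
  [2, 2]
  [2, 5],
and U^T v = (-2, 1).
Solve U^T U · c = U^T v for the coefficients: c = (-2, 1). The projection is proj_W(v) = U c.
Check: (v - proj_W(v)) · u_1 = 0  (should be 0).
Check: (v - proj_W(v)) · u_2 = 0  (should be 0).
Result: proj_W(v) = (1, -2, 0).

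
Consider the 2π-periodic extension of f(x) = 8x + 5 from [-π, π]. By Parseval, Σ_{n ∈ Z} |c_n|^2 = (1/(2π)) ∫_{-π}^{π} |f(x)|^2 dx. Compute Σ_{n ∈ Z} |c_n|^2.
Σ |c_n|^2 = 64π^2/3 + 25

Expand and integrate term by term over [-π, π]:
  ∫ (8x)^2 dx = 64·(2π^3/3); ∫ 2·8·(5)·x dx = 0 (odd integrand); ∫ 5^2 dx = 25·2π.
So (1/(2π)) ∫_{-π}^{π} (8x + 5)^2 dx = 64π^2/3 + 25 = 64π^2/3 + 25.
Parseval ⇒ Σ |c_n|^2 = 64π^2/3 + 25.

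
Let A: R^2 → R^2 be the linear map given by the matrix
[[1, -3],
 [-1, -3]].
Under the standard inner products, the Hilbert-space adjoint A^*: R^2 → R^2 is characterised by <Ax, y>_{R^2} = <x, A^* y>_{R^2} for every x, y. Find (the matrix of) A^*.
A^* = A^T =
[[1, -1],
 [-3, -3]]

For real matrices with standard dot products, the defining identity <Ax, y> = <x, A^* y> gives (Ax)^T y = x^T (A^*) y, i.e. x^T A^T y = x^T (A^*) y. Since this holds for all x, y, we must have A^* = A^T. Therefore
A^* =
[[1, -1],
 [-3, -3]].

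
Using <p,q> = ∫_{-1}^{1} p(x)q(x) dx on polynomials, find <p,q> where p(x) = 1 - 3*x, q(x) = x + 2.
<p,q> = 2

Expand the product: p(x)·q(x) = -3*x^2 - 5*x + 2.
∫_{-1}^{1} of each monomial x^k gives [2/(k+1) if k even, 0 if k odd]. Integrating term-by-term (or equivalently evaluating the antiderivative F(x) = -x^3 - 5*x^2/2 + 2*x at the endpoints):
  F(1) − F(−1) = -3/2 − (-7/2) = 2.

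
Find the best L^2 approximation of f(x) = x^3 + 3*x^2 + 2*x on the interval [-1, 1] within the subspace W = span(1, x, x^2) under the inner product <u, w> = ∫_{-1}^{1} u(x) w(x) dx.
g(x) = 3*x^2 + 13*x/5

The best approximation g ∈ W is the orthogonal projection of f onto W. Writing g = a_0 + a_1 x + a_2 x^2, the coefficients solve the normal equations G · a = b where
  G_{ij} = <φ_i, φ_j> and b_i = <f, φ_i>, with φ_0 = 1, φ_1 = x, φ_2 = x^2.
G =
  [2, 0, 2/3]
  [0, 2/3, 0]
  [2/3, 0, 2/5],
b = (2, 26/15, 6/5).
Solving gives a_0 = 0, a_1 = 13/5, a_2 = 3, so
  g(x) = 3*x^2 + 13*x/5.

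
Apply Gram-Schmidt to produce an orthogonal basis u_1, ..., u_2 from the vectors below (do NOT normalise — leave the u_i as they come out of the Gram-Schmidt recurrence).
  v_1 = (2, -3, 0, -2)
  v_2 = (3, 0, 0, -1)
Orthogonal basis:
  u_1 = (2, -3, 0, -2)
  u_2 = (35/17, 24/17, 0, -1/17)

Apply the Gram-Schmidt recurrence
  u_1 = v_1
  u_i = v_i − Σ_{j<i} ((v_i · u_j) / (u_j · u_j)) · u_j.

Step by step this gives:
  u_1 = (2, -3, 0, -2)
  u_2 = (35/17, 24/17, 0, -1/17)

Orthogonality check:
  u_2 · u_1 = 0 (should be 0)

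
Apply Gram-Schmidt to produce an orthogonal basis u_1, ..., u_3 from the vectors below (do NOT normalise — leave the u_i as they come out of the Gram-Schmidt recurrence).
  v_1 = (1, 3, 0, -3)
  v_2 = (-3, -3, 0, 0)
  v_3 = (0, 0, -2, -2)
Orthogonal basis:
  u_1 = (1, 3, 0, -3)
  u_2 = (-45/19, -21/19, 0, -36/19)
  u_3 = (6/11, -6/11, -2, -4/11)

Apply the Gram-Schmidt recurrence
  u_1 = v_1
  u_i = v_i − Σ_{j<i} ((v_i · u_j) / (u_j · u_j)) · u_j.

Step by step this gives:
  u_1 = (1, 3, 0, -3)
  u_2 = (-45/19, -21/19, 0, -36/19)
  u_3 = (6/11, -6/11, -2, -4/11)

Orthogonality check:
  u_2 · u_1 = 0 (should be 0)
  u_3 · u_1 = 0 (should be 0)
  u_3 · u_2 = 0 (should be 0)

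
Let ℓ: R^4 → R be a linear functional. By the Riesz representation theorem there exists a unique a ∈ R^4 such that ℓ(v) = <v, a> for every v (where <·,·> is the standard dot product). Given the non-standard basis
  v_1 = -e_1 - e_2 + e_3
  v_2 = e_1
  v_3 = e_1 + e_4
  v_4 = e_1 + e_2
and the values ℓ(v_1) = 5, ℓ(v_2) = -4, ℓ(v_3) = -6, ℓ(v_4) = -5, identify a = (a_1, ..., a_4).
a = (-4, -1, 0, -2)

Write a = (a_1, ..., a_4) in the standard basis. For each basis vector v_i, ℓ(v_i) = <v_i, a> is a linear equation in the a_j's. Collect the n equations into a matrix system V a = ℓ, where row i of V is v_i (expressed in the standard basis). Since V is invertible (lower-triangular with 1s on the diagonal, up to permutation), solve by back-substitution:
  V =
[[-1, -1, 1, 0],
 [1, 0, 0, 0],
 [1, 0, 0, 1],
 [1, 1, 0, 0]]
  V a = (5, -4, -6, -5)
Solving gives a = (-4, -1, 0, -2).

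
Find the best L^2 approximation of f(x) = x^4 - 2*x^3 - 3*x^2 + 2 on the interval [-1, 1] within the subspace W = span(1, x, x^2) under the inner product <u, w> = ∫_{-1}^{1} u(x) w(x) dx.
g(x) = -15*x^2/7 - 6*x/5 + 67/35

The best approximation g ∈ W is the orthogonal projection of f onto W. Writing g = a_0 + a_1 x + a_2 x^2, the coefficients solve the normal equations G · a = b where
  G_{ij} = <φ_i, φ_j> and b_i = <f, φ_i>, with φ_0 = 1, φ_1 = x, φ_2 = x^2.
G =
  [2, 0, 2/3]
  [0, 2/3, 0]
  [2/3, 0, 2/5],
b = (12/5, -4/5, 44/105).
Solving gives a_0 = 67/35, a_1 = -6/5, a_2 = -15/7, so
  g(x) = -15*x^2/7 - 6*x/5 + 67/35.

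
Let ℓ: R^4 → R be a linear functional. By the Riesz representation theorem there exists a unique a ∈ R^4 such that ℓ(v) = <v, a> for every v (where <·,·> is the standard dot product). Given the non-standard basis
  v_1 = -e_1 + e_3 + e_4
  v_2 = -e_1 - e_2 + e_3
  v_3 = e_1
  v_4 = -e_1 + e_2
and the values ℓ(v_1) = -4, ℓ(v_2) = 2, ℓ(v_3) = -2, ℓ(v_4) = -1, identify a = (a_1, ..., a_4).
a = (-2, -3, -3, -3)

Write a = (a_1, ..., a_4) in the standard basis. For each basis vector v_i, ℓ(v_i) = <v_i, a> is a linear equation in the a_j's. Collect the n equations into a matrix system V a = ℓ, where row i of V is v_i (expressed in the standard basis). Since V is invertible (lower-triangular with 1s on the diagonal, up to permutation), solve by back-substitution:
  V =
[[-1, 0, 1, 1],
 [-1, -1, 1, 0],
 [1, 0, 0, 0],
 [-1, 1, 0, 0]]
  V a = (-4, 2, -2, -1)
Solving gives a = (-2, -3, -3, -3).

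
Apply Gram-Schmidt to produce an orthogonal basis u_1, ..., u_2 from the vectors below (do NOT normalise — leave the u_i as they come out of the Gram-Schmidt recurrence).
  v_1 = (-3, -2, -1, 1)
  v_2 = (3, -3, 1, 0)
Orthogonal basis:
  u_1 = (-3, -2, -1, 1)
  u_2 = (11/5, -53/15, 11/15, 4/15)

Apply the Gram-Schmidt recurrence
  u_1 = v_1
  u_i = v_i − Σ_{j<i} ((v_i · u_j) / (u_j · u_j)) · u_j.

Step by step this gives:
  u_1 = (-3, -2, -1, 1)
  u_2 = (11/5, -53/15, 11/15, 4/15)

Orthogonality check:
  u_2 · u_1 = 0 (should be 0)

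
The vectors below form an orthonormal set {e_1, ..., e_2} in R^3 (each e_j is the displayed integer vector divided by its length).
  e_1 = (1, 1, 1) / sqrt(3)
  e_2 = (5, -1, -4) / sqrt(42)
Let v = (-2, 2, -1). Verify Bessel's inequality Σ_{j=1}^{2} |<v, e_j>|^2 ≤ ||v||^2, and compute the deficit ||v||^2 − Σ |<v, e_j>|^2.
Σ |<v, e_j>|^2 = 13/7; ||v||^2 = 9; deficit = 50/7

Write each e_j = u_j / sqrt(<u_j, u_j>) where u_j is the displayed integer vector. Then <v, e_j> = <v, u_j> / sqrt(<u_j, u_j>), so |<v, e_j>|^2 = <v, u_j>^2 / <u_j, u_j>.
Coefficients: <v, e_1> = -1/sqrt(3), <v, e_2> = -8/sqrt(42).
Square and sum: Σ |<v, e_j>|^2 = 13/7.
Compute ||v||^2 = v·v = 9.
Deficit = 9 − 13/7 = 50/7 ≥ 0, confirming Bessel's inequality. (The deficit equals ||v − Σ <v,e_j> e_j||^2, the squared distance from v to span{e_j}.)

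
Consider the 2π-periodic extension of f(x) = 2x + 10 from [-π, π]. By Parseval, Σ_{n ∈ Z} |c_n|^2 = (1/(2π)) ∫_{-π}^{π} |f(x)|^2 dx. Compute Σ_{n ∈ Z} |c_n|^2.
Σ |c_n|^2 = 4π^2/3 + 100

Expand and integrate term by term over [-π, π]:
  ∫ (2x)^2 dx = 4·(2π^3/3); ∫ 2·2·(10)·x dx = 0 (odd integrand); ∫ 10^2 dx = 100·2π.
So (1/(2π)) ∫_{-π}^{π} (2x + 10)^2 dx = 4π^2/3 + 100 = 4π^2/3 + 100.
Parseval ⇒ Σ |c_n|^2 = 4π^2/3 + 100.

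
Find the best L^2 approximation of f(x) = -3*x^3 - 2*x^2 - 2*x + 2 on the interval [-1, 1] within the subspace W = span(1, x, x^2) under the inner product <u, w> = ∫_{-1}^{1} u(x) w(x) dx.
g(x) = -2*x^2 - 19*x/5 + 2

The best approximation g ∈ W is the orthogonal projection of f onto W. Writing g = a_0 + a_1 x + a_2 x^2, the coefficients solve the normal equations G · a = b where
  G_{ij} = <φ_i, φ_j> and b_i = <f, φ_i>, with φ_0 = 1, φ_1 = x, φ_2 = x^2.
G =
  [2, 0, 2/3]
  [0, 2/3, 0]
  [2/3, 0, 2/5],
b = (8/3, -38/15, 8/15).
Solving gives a_0 = 2, a_1 = -19/5, a_2 = -2, so
  g(x) = -2*x^2 - 19*x/5 + 2.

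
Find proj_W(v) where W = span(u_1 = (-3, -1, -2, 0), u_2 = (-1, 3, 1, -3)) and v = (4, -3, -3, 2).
proj_W(v) = (313/138, -419/138, -53/138, 157/46)

Set up U = [u_1 | ... | u_2] ∈ R^(4×2). The projector onto W = col(U) is P = U (U^T U)^(-1) U^T.
Compute U^T U =
  [14, -2]
  [-2, 20],
and U^T v = (-3, -22).
Solve U^T U · c = U^T v for the coefficients: c = (-26/69, -157/138). The projection is proj_W(v) = U c.
Check: (v - proj_W(v)) · u_1 = 0  (should be 0).
Check: (v - proj_W(v)) · u_2 = 0  (should be 0).
Result: proj_W(v) = (313/138, -419/138, -53/138, 157/46).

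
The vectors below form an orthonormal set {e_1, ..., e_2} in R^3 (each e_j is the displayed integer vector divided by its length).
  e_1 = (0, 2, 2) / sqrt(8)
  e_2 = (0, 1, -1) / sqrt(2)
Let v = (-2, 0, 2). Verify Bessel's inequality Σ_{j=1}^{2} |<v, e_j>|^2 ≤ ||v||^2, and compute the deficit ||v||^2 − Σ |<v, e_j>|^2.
Σ |<v, e_j>|^2 = 4; ||v||^2 = 8; deficit = 4

Write each e_j = u_j / sqrt(<u_j, u_j>) where u_j is the displayed integer vector. Then <v, e_j> = <v, u_j> / sqrt(<u_j, u_j>), so |<v, e_j>|^2 = <v, u_j>^2 / <u_j, u_j>.
Coefficients: <v, e_1> = 4/sqrt(8), <v, e_2> = -2/sqrt(2).
Square and sum: Σ |<v, e_j>|^2 = 4.
Compute ||v||^2 = v·v = 8.
Deficit = 8 − 4 = 4 ≥ 0, confirming Bessel's inequality. (The deficit equals ||v − Σ <v,e_j> e_j||^2, the squared distance from v to span{e_j}.)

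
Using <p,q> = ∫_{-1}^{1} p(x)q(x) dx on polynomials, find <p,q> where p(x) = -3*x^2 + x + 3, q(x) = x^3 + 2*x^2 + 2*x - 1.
<p,q> = -2/3

Expand the product: p(x)·q(x) = -3*x^5 - 5*x^4 - x^3 + 11*x^2 + 5*x - 3.
∫_{-1}^{1} of each monomial x^k gives [2/(k+1) if k even, 0 if k odd]. Integrating term-by-term (or equivalently evaluating the antiderivative F(x) = -x^6/2 - x^5 - x^4/4 + 11*x^3/3 + 5*x^2/2 - 3*x at the endpoints):
  F(1) − F(−1) = 17/12 − (25/12) = -2/3.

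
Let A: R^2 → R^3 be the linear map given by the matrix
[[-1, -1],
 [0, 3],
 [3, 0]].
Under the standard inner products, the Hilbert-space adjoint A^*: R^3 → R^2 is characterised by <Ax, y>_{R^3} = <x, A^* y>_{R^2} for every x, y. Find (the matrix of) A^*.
A^* = A^T =
[[-1, 0, 3],
 [-1, 3, 0]]

For real matrices with standard dot products, the defining identity <Ax, y> = <x, A^* y> gives (Ax)^T y = x^T (A^*) y, i.e. x^T A^T y = x^T (A^*) y. Since this holds for all x, y, we must have A^* = A^T. Therefore
A^* =
[[-1, 0, 3],
 [-1, 3, 0]].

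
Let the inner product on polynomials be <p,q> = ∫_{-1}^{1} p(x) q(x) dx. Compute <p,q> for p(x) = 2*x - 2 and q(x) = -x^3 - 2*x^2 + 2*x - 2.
<p,q> = 188/15

Expand the product: p(x)·q(x) = -2*x^4 - 2*x^3 + 8*x^2 - 8*x + 4.
∫_{-1}^{1} of each monomial x^k gives [2/(k+1) if k even, 0 if k odd]. Integrating term-by-term (or equivalently evaluating the antiderivative F(x) = -2*x^5/5 - x^4/2 + 8*x^3/3 - 4*x^2 + 4*x at the endpoints):
  F(1) − F(−1) = 53/30 − (-323/30) = 188/15.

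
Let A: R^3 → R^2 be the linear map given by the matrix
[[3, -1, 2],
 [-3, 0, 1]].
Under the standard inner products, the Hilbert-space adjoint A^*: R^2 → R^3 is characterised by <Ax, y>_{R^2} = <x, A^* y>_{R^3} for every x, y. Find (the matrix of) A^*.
A^* = A^T =
[[3, -3],
 [-1, 0],
 [2, 1]]

For real matrices with standard dot products, the defining identity <Ax, y> = <x, A^* y> gives (Ax)^T y = x^T (A^*) y, i.e. x^T A^T y = x^T (A^*) y. Since this holds for all x, y, we must have A^* = A^T. Therefore
A^* =
[[3, -3],
 [-1, 0],
 [2, 1]].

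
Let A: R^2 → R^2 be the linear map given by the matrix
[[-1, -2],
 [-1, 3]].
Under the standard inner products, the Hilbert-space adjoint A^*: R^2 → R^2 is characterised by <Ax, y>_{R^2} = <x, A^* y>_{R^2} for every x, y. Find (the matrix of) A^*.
A^* = A^T =
[[-1, -1],
 [-2, 3]]

For real matrices with standard dot products, the defining identity <Ax, y> = <x, A^* y> gives (Ax)^T y = x^T (A^*) y, i.e. x^T A^T y = x^T (A^*) y. Since this holds for all x, y, we must have A^* = A^T. Therefore
A^* =
[[-1, -1],
 [-2, 3]].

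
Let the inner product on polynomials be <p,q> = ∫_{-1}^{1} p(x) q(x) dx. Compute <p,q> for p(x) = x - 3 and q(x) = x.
<p,q> = 2/3

Expand the product: p(x)·q(x) = x^2 - 3*x.
∫_{-1}^{1} of each monomial x^k gives [2/(k+1) if k even, 0 if k odd]. Integrating term-by-term (or equivalently evaluating the antiderivative F(x) = x^3/3 - 3*x^2/2 at the endpoints):
  F(1) − F(−1) = -7/6 − (-11/6) = 2/3.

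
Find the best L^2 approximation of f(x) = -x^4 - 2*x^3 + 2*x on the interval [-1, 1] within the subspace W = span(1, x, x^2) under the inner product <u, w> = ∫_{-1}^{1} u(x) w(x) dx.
g(x) = -6*x^2/7 + 4*x/5 + 3/35

The best approximation g ∈ W is the orthogonal projection of f onto W. Writing g = a_0 + a_1 x + a_2 x^2, the coefficients solve the normal equations G · a = b where
  G_{ij} = <φ_i, φ_j> and b_i = <f, φ_i>, with φ_0 = 1, φ_1 = x, φ_2 = x^2.
G =
  [2, 0, 2/3]
  [0, 2/3, 0]
  [2/3, 0, 2/5],
b = (-2/5, 8/15, -2/7).
Solving gives a_0 = 3/35, a_1 = 4/5, a_2 = -6/7, so
  g(x) = -6*x^2/7 + 4*x/5 + 3/35.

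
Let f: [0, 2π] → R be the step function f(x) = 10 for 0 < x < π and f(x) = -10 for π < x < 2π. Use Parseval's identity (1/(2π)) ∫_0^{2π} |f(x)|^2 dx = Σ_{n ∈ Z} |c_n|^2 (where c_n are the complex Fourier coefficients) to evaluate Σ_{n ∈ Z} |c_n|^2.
Σ |c_n|^2 = 100

Parseval equates the L^2 energy of f (normalised by 1/(2π)) with the ℓ^2 sum of its Fourier coefficients: (1/(2π)) ∫_0^{2π} |f|^2 = Σ |c_n|^2.
Compute the left side: (1/(2π)) [∫_0^π 10^2 dx + ∫_π^{2π} (-10)^2 dx] = (1/(2π)) · (100π + 100π) = (100 + 100)/2 = 100.
So Σ_{n ∈ Z} |c_n|^2 = 100.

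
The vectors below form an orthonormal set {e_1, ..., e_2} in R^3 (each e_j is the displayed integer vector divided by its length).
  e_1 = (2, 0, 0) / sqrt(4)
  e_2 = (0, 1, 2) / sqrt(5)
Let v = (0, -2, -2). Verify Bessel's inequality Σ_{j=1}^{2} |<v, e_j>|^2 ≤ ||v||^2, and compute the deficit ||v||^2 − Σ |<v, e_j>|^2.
Σ |<v, e_j>|^2 = 36/5; ||v||^2 = 8; deficit = 4/5

Write each e_j = u_j / sqrt(<u_j, u_j>) where u_j is the displayed integer vector. Then <v, e_j> = <v, u_j> / sqrt(<u_j, u_j>), so |<v, e_j>|^2 = <v, u_j>^2 / <u_j, u_j>.
Coefficients: <v, e_1> = 0/sqrt(4), <v, e_2> = -6/sqrt(5).
Square and sum: Σ |<v, e_j>|^2 = 36/5.
Compute ||v||^2 = v·v = 8.
Deficit = 8 − 36/5 = 4/5 ≥ 0, confirming Bessel's inequality. (The deficit equals ||v − Σ <v,e_j> e_j||^2, the squared distance from v to span{e_j}.)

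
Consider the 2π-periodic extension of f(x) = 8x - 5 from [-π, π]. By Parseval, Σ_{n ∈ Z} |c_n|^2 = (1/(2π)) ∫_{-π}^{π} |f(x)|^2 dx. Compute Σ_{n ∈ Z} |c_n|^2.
Σ |c_n|^2 = 64π^2/3 + 25

Expand and integrate term by term over [-π, π]:
  ∫ (8x)^2 dx = 64·(2π^3/3); ∫ 2·8·(-5)·x dx = 0 (odd integrand); ∫ (-5)^2 dx = 25·2π.
So (1/(2π)) ∫_{-π}^{π} (8x - 5)^2 dx = 64π^2/3 + 25 = 64π^2/3 + 25.
Parseval ⇒ Σ |c_n|^2 = 64π^2/3 + 25.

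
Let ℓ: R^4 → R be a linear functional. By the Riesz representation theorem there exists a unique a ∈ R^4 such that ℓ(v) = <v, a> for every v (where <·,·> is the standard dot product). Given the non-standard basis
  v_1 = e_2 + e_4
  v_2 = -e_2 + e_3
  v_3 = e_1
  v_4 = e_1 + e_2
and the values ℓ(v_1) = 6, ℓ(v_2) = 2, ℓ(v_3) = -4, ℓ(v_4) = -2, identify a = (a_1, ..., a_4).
a = (-4, 2, 4, 4)

Write a = (a_1, ..., a_4) in the standard basis. For each basis vector v_i, ℓ(v_i) = <v_i, a> is a linear equation in the a_j's. Collect the n equations into a matrix system V a = ℓ, where row i of V is v_i (expressed in the standard basis). Since V is invertible (lower-triangular with 1s on the diagonal, up to permutation), solve by back-substitution:
  V =
[[0, 1, 0, 1],
 [0, -1, 1, 0],
 [1, 0, 0, 0],
 [1, 1, 0, 0]]
  V a = (6, 2, -4, -2)
Solving gives a = (-4, 2, 4, 4).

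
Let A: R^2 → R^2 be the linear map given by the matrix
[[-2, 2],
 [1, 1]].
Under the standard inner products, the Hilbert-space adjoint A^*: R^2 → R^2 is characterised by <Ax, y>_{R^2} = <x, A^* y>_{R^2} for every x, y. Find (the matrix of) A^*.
A^* = A^T =
[[-2, 1],
 [2, 1]]

For real matrices with standard dot products, the defining identity <Ax, y> = <x, A^* y> gives (Ax)^T y = x^T (A^*) y, i.e. x^T A^T y = x^T (A^*) y. Since this holds for all x, y, we must have A^* = A^T. Therefore
A^* =
[[-2, 1],
 [2, 1]].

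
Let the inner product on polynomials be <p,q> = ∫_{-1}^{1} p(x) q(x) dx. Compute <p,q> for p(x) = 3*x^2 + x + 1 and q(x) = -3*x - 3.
<p,q> = -14

Expand the product: p(x)·q(x) = -9*x^3 - 12*x^2 - 6*x - 3.
∫_{-1}^{1} of each monomial x^k gives [2/(k+1) if k even, 0 if k odd]. Integrating term-by-term (or equivalently evaluating the antiderivative F(x) = -9*x^4/4 - 4*x^3 - 3*x^2 - 3*x at the endpoints):
  F(1) − F(−1) = -49/4 − (7/4) = -14.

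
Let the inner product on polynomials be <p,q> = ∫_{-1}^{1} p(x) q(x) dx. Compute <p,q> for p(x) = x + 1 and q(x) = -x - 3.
<p,q> = -20/3

Expand the product: p(x)·q(x) = -x^2 - 4*x - 3.
∫_{-1}^{1} of each monomial x^k gives [2/(k+1) if k even, 0 if k odd]. Integrating term-by-term (or equivalently evaluating the antiderivative F(x) = -x^3/3 - 2*x^2 - 3*x at the endpoints):
  F(1) − F(−1) = -16/3 − (4/3) = -20/3.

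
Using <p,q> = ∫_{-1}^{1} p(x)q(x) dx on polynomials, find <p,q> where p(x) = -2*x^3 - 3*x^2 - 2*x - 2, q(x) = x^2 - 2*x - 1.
<p,q> = 116/15

Expand the product: p(x)·q(x) = -2*x^5 + x^4 + 6*x^3 + 5*x^2 + 6*x + 2.
∫_{-1}^{1} of each monomial x^k gives [2/(k+1) if k even, 0 if k odd]. Integrating term-by-term (or equivalently evaluating the antiderivative F(x) = -x^6/3 + x^5/5 + 3*x^4/2 + 5*x^3/3 + 3*x^2 + 2*x at the endpoints):
  F(1) − F(−1) = 241/30 − (3/10) = 116/15.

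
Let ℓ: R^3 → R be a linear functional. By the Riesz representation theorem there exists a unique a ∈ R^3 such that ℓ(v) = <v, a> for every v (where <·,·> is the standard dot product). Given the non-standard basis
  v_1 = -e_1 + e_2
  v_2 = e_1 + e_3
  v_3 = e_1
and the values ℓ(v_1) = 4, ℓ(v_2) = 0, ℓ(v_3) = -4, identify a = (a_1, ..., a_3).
a = (-4, 0, 4)

Write a = (a_1, ..., a_3) in the standard basis. For each basis vector v_i, ℓ(v_i) = <v_i, a> is a linear equation in the a_j's. Collect the n equations into a matrix system V a = ℓ, where row i of V is v_i (expressed in the standard basis). Since V is invertible (lower-triangular with 1s on the diagonal, up to permutation), solve by back-substitution:
  V =
[[-1, 1, 0],
 [1, 0, 1],
 [1, 0, 0]]
  V a = (4, 0, -4)
Solving gives a = (-4, 0, 4).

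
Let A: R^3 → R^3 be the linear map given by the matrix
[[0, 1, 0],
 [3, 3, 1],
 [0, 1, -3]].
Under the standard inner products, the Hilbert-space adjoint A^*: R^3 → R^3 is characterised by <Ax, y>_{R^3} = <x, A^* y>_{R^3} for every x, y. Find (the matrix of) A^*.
A^* = A^T =
[[0, 3, 0],
 [1, 3, 1],
 [0, 1, -3]]

For real matrices with standard dot products, the defining identity <Ax, y> = <x, A^* y> gives (Ax)^T y = x^T (A^*) y, i.e. x^T A^T y = x^T (A^*) y. Since this holds for all x, y, we must have A^* = A^T. Therefore
A^* =
[[0, 3, 0],
 [1, 3, 1],
 [0, 1, -3]].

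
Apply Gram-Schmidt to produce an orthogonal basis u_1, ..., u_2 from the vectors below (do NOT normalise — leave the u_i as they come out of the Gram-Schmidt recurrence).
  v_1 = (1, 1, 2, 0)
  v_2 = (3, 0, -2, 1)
Orthogonal basis:
  u_1 = (1, 1, 2, 0)
  u_2 = (19/6, 1/6, -5/3, 1)

Apply the Gram-Schmidt recurrence
  u_1 = v_1
  u_i = v_i − Σ_{j<i} ((v_i · u_j) / (u_j · u_j)) · u_j.

Step by step this gives:
  u_1 = (1, 1, 2, 0)
  u_2 = (19/6, 1/6, -5/3, 1)

Orthogonality check:
  u_2 · u_1 = 0 (should be 0)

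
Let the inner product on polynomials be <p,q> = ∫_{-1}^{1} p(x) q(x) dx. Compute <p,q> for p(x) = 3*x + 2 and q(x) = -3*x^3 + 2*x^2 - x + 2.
<p,q> = 76/15

Expand the product: p(x)·q(x) = -9*x^4 + x^2 + 4*x + 4.
∫_{-1}^{1} of each monomial x^k gives [2/(k+1) if k even, 0 if k odd]. Integrating term-by-term (or equivalently evaluating the antiderivative F(x) = -9*x^5/5 + x^3/3 + 2*x^2 + 4*x at the endpoints):
  F(1) − F(−1) = 68/15 − (-8/15) = 76/15.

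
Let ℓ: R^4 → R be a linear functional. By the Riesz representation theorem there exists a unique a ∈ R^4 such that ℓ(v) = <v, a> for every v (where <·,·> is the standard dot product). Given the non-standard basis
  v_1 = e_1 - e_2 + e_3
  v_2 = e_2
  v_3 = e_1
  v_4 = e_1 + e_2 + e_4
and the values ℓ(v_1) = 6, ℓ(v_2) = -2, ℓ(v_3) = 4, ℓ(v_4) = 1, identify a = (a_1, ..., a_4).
a = (4, -2, 0, -1)

Write a = (a_1, ..., a_4) in the standard basis. For each basis vector v_i, ℓ(v_i) = <v_i, a> is a linear equation in the a_j's. Collect the n equations into a matrix system V a = ℓ, where row i of V is v_i (expressed in the standard basis). Since V is invertible (lower-triangular with 1s on the diagonal, up to permutation), solve by back-substitution:
  V =
[[1, -1, 1, 0],
 [0, 1, 0, 0],
 [1, 0, 0, 0],
 [1, 1, 0, 1]]
  V a = (6, -2, 4, 1)
Solving gives a = (4, -2, 0, -1).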